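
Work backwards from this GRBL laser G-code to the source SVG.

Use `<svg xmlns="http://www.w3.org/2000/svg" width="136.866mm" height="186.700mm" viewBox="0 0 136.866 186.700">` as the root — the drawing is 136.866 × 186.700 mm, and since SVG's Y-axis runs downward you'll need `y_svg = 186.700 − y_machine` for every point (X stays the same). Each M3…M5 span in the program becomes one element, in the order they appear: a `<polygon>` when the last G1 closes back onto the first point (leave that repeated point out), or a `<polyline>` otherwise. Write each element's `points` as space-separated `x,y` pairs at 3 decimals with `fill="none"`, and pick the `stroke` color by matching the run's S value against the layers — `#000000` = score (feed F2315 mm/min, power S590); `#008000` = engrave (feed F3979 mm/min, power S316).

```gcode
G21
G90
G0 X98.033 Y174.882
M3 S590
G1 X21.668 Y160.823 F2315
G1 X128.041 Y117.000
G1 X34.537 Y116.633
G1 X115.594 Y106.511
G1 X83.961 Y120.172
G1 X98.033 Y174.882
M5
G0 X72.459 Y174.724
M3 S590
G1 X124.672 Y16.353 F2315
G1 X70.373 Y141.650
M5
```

<svg xmlns="http://www.w3.org/2000/svg" width="136.866mm" height="186.700mm" viewBox="0 0 136.866 186.700">
  <polygon points="98.033,11.818 21.668,25.877 128.041,69.700 34.537,70.067 115.594,80.189 83.961,66.528" fill="none" stroke="#000000"/>
  <polyline points="72.459,11.976 124.672,170.347 70.373,45.050" fill="none" stroke="#000000"/>
</svg>

Each laser-on run becomes one SVG element. Flip Y back into SVG space with y_svg = 186.700 − y_machine. Every run uses S590, so all elements get stroke `#000000` (score).

Run 1: The run returns to its start, so emit a `<polygon>` with points (Y-flipped): 98.033,11.818 21.668,25.877 128.041,69.700 34.537,70.067 115.594,80.189 83.961,66.528.

Run 2: The run is open, so emit a `<polyline>` with points (Y-flipped): 72.459,11.976 124.672,170.347 70.373,45.050.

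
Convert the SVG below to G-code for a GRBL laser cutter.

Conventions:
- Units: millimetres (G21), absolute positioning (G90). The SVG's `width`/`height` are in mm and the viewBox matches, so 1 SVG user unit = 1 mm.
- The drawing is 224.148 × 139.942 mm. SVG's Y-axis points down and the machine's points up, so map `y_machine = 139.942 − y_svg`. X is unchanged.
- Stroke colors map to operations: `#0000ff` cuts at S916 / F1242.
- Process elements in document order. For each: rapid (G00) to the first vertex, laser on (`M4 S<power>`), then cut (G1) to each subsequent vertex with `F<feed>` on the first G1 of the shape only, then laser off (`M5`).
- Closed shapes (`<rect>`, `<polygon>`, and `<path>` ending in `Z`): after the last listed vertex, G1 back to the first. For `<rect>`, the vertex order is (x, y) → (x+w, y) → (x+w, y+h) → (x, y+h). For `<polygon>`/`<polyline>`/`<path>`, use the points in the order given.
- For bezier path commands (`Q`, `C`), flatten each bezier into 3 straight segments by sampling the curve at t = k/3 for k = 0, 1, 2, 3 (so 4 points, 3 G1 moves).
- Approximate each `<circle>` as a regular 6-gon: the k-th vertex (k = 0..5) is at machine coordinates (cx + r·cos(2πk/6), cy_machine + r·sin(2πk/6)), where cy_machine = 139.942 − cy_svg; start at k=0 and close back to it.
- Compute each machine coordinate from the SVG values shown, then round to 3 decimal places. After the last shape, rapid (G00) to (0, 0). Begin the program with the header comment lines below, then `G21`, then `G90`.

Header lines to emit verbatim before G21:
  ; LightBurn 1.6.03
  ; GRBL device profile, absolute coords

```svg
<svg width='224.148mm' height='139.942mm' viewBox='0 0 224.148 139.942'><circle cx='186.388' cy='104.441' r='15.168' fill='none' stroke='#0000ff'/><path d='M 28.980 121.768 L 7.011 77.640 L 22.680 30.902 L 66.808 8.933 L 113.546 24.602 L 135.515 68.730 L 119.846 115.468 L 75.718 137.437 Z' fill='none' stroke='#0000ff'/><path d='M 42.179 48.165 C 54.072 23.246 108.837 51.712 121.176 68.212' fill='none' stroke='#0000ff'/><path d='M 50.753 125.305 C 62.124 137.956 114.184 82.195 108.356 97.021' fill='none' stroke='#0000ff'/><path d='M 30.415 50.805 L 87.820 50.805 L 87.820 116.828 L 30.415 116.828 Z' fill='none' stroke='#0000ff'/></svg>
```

; LightBurn 1.6.03
; GRBL device profile, absolute coords
G21
G90
G00 X201.556 Y35.501
M4 S916
G1 X193.972 Y48.637 F1242
G1 X178.804 Y48.637
G1 X171.220 Y35.501
G1 X178.804 Y22.365
G1 X193.972 Y22.365
G1 X201.556 Y35.501
M5
G00 X28.980 Y18.174
M4 S916
G1 X7.011 Y62.302 F1242
G1 X22.680 Y109.040
G1 X66.808 Y131.009
G1 X113.546 Y115.340
G1 X135.515 Y71.212
G1 X119.846 Y24.474
G1 X75.718 Y2.505
G1 X28.980 Y18.174
M5
G00 X42.179 Y91.777
M4 S916
G1 X65.203 Y101.321 F1242
G1 X97.854 Y89.798
G1 X121.176 Y71.730
M5
G00 X50.753 Y14.637
M4 S916
G1 X72.036 Y19.642 F1242
G1 X98.539 Y39.366
G1 X108.356 Y42.921
M5
G00 X30.415 Y89.137
M4 S916
G1 X87.820 Y89.137 F1242
G1 X87.820 Y23.114
G1 X30.415 Y23.114
G1 X30.415 Y89.137
M5
G00 X0.000 Y0.000

1 u = 1 mm; y_m = 139.942 − y.

[1] `<circle>` circle, #0000ff→cut S916 F1242: (201.556,35.501) → (193.972,48.637) → (178.804,48.637) → (171.220,35.501) → (178.804,22.365) → (193.972,22.365) → (201.556,35.501) (closed)

[2] `<path>` regular polygon, #0000ff→cut S916 F1242: (28.980,18.174) → (7.011,62.302) → (22.680,109.040) → (66.808,131.009) → (113.546,115.340) → (135.515,71.212) → (119.846,24.474) → (75.718,2.505) → (28.980,18.174) (closed)

[3] `<path>` cubic bezier, #0000ff→cut S916 F1242: (42.179,91.777) → (65.203,101.321) → (97.854,89.798) → (121.176,71.730)

[4] `<path>` cubic bezier, #0000ff→cut S916 F1242: (50.753,14.637) → (72.036,19.642) → (98.539,39.366) → (108.356,42.921)

[5] `<path>` rectangle, #0000ff→cut S916 F1242: (30.415,89.137) → (87.820,89.137) → (87.820,23.114) → (30.415,23.114) → (30.415,89.137) (closed)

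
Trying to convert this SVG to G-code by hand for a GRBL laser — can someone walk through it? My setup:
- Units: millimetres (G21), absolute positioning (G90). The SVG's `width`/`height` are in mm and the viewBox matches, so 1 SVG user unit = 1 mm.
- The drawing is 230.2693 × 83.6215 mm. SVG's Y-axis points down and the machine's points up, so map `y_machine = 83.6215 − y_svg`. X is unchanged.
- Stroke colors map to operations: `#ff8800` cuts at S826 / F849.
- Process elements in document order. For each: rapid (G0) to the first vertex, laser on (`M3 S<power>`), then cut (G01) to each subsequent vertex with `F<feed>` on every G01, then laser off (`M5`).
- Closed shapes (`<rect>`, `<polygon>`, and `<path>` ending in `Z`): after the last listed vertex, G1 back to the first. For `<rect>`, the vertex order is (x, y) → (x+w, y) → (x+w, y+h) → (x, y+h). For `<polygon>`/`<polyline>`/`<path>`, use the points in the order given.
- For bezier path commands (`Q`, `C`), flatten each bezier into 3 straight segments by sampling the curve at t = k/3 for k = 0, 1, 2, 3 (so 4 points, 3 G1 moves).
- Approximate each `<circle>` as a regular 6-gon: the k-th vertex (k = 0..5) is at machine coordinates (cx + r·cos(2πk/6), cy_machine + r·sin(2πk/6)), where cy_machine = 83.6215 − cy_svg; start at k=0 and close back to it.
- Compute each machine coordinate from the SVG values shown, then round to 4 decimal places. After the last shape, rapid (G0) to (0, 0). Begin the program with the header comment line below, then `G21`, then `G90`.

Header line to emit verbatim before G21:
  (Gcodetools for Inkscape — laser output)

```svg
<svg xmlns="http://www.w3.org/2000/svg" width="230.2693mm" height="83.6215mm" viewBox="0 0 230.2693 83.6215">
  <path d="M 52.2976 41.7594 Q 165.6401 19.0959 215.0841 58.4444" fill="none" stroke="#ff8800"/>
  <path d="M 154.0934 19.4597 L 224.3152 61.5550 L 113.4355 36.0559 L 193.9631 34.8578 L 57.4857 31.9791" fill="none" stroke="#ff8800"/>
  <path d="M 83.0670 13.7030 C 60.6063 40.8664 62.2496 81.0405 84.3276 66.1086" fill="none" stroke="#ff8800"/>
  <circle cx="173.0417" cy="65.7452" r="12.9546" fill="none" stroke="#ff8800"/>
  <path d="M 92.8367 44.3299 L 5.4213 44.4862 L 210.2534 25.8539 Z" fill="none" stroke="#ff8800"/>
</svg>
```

1 u = 1 mm; y_m = 83.6215 − y.

[1] `<path>` quadratic bezier, #ff8800→cut S826 F849: (52.2976,41.8621) → (120.7594,50.0809) → (175.0216,44.5192) → (215.0841,25.1771)

[2] `<path>` open polyline, #ff8800→cut S826 F849: (154.0934,64.1618) → (224.3152,22.0665) → (113.4355,47.5656) → (193.9631,48.7637) → (57.4857,51.6424)

[3] `<path>` cubic bezier, #ff8800→cut S826 F849: (83.0670,69.9185) → (68.5051,40.9410) → (69.1971,18.4268) → (84.3276,17.5129)

[4] `<circle>` circle, #ff8800→cut S826 F849: (185.9963,17.8763) → (179.5190,29.0953) → (166.5644,29.0953) → (160.0871,17.8763) → (166.5644,6.6573) → (179.5190,6.6573) → (185.9963,17.8763) (closed)

[5] `<path>` closed polygon, #ff8800→cut S826 F849: (92.8367,39.2916) → (5.4213,39.1353) → (210.2534,57.7676) → (92.8367,39.2916) (closed)

(Gcodetools for Inkscape — laser output)
G21
G90
G0 X52.2976 Y41.8621
M3 S826
G01 X120.7594 Y50.0809 F849
G01 X175.0216 Y44.5192 F849
G01 X215.0841 Y25.1771 F849
M5
G0 X154.0934 Y64.1618
M3 S826
G01 X224.3152 Y22.0665 F849
G01 X113.4355 Y47.5656 F849
G01 X193.9631 Y48.7637 F849
G01 X57.4857 Y51.6424 F849
M5
G0 X83.0670 Y69.9185
M3 S826
G01 X68.5051 Y40.9410 F849
G01 X69.1971 Y18.4268 F849
G01 X84.3276 Y17.5129 F849
M5
G0 X185.9963 Y17.8763
M3 S826
G01 X179.5190 Y29.0953 F849
G01 X166.5644 Y29.0953 F849
G01 X160.0871 Y17.8763 F849
G01 X166.5644 Y6.6573 F849
G01 X179.5190 Y6.6573 F849
G01 X185.9963 Y17.8763 F849
M5
G0 X92.8367 Y39.2916
M3 S826
G01 X5.4213 Y39.1353 F849
G01 X210.2534 Y57.7676 F849
G01 X92.8367 Y39.2916 F849
M5
G0 X0.0000 Y0.0000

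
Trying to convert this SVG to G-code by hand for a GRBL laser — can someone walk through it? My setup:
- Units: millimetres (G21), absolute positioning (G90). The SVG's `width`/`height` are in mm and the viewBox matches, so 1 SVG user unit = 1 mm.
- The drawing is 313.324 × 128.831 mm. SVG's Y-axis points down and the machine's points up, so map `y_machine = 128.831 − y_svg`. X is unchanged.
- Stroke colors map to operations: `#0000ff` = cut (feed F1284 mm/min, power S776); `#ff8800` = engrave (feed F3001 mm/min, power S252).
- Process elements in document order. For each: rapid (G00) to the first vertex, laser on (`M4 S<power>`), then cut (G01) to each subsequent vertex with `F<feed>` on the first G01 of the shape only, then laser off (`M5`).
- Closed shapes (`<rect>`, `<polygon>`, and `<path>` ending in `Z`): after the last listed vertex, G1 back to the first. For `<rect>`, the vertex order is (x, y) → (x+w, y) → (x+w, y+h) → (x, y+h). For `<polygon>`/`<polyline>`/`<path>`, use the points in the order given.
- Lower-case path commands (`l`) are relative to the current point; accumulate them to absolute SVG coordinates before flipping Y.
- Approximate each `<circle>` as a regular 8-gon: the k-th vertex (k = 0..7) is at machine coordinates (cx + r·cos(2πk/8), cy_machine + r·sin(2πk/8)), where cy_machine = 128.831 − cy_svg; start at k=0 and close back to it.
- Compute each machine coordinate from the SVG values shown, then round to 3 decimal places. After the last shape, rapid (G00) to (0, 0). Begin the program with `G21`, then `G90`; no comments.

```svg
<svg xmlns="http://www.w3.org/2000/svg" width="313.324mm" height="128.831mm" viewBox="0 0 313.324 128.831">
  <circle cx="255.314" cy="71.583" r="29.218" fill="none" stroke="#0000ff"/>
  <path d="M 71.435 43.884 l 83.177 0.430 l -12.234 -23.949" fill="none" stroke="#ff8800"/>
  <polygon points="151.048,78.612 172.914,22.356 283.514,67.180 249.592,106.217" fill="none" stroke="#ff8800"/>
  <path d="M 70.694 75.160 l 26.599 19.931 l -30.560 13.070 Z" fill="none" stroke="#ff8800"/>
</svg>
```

G21
G90
G00 X284.532 Y57.248
M4 S776
G01 X275.974 Y77.908 F1284
G01 X255.314 Y86.466
G01 X234.654 Y77.908
G01 X226.096 Y57.248
G01 X234.654 Y36.588
G01 X255.314 Y28.030
G01 X275.974 Y36.588
G01 X284.532 Y57.248
M5
G00 X71.435 Y84.947
M4 S252
G01 X154.612 Y84.517 F3001
G01 X142.378 Y108.466
M5
G00 X151.048 Y50.219
M4 S252
G01 X172.914 Y106.475 F3001
G01 X283.514 Y61.651
G01 X249.592 Y22.614
G01 X151.048 Y50.219
M5
G00 X70.694 Y53.671
M4 S252
G01 X97.293 Y33.740 F3001
G01 X66.733 Y20.670
G01 X70.694 Y53.671
M5
G00 X0.000 Y0.000

1 u = 1 mm; y_m = 128.831 − y.

[1] `<circle>` circle, #0000ff→cut S776 F1284: (284.532,57.248) → (275.974,77.908) → (255.314,86.466) → (234.654,77.908) → (226.096,57.248) → (234.654,36.588) → (255.314,28.030) → (275.974,36.588) → (284.532,57.248) (closed)

[2] `<path>` open polyline, #ff8800→engrave S252 F3001: (71.435,84.947) → (154.612,84.517) → (142.378,108.466)

[3] `<polygon>` closed polygon, #ff8800→engrave S252 F3001: (151.048,50.219) → (172.914,106.475) → (283.514,61.651) → (249.592,22.614) → (151.048,50.219) (closed)

[4] `<path>` regular polygon, #ff8800→engrave S252 F3001: (70.694,53.671) → (97.293,33.740) → (66.733,20.670) → (70.694,53.671) (closed)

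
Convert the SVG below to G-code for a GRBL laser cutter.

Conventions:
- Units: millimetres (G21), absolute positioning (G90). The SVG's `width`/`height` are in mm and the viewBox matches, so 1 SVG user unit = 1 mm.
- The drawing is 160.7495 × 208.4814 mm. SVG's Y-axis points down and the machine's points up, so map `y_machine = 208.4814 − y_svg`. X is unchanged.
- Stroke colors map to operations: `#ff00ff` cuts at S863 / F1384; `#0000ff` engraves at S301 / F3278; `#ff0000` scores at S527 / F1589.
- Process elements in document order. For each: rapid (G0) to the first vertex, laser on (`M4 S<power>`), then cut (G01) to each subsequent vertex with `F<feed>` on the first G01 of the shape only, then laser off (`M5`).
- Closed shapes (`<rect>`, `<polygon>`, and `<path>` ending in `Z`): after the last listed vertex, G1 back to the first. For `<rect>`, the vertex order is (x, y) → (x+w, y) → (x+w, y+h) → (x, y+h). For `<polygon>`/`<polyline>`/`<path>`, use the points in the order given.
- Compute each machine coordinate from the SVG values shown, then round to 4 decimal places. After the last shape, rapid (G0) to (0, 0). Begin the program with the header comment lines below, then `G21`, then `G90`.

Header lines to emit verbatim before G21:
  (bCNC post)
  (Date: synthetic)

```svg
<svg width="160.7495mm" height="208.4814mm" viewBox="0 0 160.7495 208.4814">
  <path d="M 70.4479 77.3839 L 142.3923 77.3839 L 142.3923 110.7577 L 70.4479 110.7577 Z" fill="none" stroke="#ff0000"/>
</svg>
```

viewBox `0 0 160.7495 208.4814` with mm width/height → 1 unit = 1 mm. Flip: y_m = 208.4814 − y_svg.

**Shape 1** — `<path>` rectangle, stroke `#ff0000` → score (S527, F1589). Machine vertices: (70.4479,131.0975) → (142.3923,131.0975) → (142.3923,97.7237) → (70.4479,97.7237) → (70.4479,131.0975). Closed: final G1 returns to the first vertex.

(bCNC post)
(Date: synthetic)
G21
G90
G0 X70.4479 Y131.0975
M4 S527
G01 X142.3923 Y131.0975 F1589
G01 X142.3923 Y97.7237
G01 X70.4479 Y97.7237
G01 X70.4479 Y131.0975
M5
G0 X0.0000 Y0.0000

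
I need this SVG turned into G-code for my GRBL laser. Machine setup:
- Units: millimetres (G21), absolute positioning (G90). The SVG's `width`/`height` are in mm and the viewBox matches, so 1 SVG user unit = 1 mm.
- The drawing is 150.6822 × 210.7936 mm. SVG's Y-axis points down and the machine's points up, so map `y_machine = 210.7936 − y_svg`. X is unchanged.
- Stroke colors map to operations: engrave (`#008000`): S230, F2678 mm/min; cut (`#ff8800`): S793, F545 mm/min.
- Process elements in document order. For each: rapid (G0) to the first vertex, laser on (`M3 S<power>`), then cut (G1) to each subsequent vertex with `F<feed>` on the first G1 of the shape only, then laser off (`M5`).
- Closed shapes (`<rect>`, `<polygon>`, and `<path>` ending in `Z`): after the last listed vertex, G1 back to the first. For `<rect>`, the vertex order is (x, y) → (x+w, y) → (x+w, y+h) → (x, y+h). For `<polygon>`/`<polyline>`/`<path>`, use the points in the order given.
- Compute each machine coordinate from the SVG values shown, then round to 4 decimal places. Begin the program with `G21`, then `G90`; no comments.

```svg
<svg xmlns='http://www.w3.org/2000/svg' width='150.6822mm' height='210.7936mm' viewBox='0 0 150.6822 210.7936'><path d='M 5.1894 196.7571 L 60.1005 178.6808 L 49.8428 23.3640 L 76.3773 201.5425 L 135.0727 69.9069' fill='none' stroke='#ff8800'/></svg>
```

Since the viewBox matches the mm dimensions, user units are millimetres directly. The only transform is the Y-flip y_m = 210.7936 − y_svg.

Shape 1 is a open polyline drawn with `<path>`. Its stroke #ff8800 means cut at S793, F545. After flipping Y the toolpath is (5.1894,14.0365) → (60.1005,32.1128) → (49.8428,187.4296) → (76.3773,9.2511) → (135.0727,140.8867).

G21
G90
G0 X5.1894 Y14.0365
M3 S793
G1 X60.1005 Y32.1128 F545
G1 X49.8428 Y187.4296
G1 X76.3773 Y9.2511
G1 X135.0727 Y140.8867
M5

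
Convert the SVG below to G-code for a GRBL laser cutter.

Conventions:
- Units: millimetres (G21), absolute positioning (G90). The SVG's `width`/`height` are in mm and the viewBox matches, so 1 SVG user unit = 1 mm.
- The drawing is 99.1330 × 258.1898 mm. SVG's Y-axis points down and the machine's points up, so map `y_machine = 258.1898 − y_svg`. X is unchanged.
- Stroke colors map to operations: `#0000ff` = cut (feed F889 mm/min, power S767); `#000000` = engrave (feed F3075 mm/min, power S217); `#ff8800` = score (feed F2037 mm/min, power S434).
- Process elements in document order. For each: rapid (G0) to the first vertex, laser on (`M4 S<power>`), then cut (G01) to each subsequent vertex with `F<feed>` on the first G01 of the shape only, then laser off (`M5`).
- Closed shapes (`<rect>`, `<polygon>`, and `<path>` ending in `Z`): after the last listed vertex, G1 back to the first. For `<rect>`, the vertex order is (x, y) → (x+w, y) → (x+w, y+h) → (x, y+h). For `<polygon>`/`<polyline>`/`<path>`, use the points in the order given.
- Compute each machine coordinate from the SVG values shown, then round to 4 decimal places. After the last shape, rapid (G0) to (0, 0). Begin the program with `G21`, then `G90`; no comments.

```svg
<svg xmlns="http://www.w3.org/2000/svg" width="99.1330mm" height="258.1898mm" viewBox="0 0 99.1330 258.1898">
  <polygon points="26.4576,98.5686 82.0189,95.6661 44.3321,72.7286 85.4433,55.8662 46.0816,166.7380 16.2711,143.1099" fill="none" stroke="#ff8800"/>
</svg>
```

G21
G90
G0 X26.4576 Y159.6212
M4 S434
G01 X82.0189 Y162.5237 F2037
G01 X44.3321 Y185.4612
G01 X85.4433 Y202.3236
G01 X46.0816 Y91.4518
G01 X16.2711 Y115.0799
G01 X26.4576 Y159.6212
M5
G0 X0.0000 Y0.0000

1 u = 1 mm; y_m = 258.1898 − y.

[1] `<polygon>` closed polygon, #ff8800→score S434 F2037: (26.4576,159.6212) → (82.0189,162.5237) → (44.3321,185.4612) → (85.4433,202.3236) → (46.0816,91.4518) → (16.2711,115.0799) → (26.4576,159.6212) (closed)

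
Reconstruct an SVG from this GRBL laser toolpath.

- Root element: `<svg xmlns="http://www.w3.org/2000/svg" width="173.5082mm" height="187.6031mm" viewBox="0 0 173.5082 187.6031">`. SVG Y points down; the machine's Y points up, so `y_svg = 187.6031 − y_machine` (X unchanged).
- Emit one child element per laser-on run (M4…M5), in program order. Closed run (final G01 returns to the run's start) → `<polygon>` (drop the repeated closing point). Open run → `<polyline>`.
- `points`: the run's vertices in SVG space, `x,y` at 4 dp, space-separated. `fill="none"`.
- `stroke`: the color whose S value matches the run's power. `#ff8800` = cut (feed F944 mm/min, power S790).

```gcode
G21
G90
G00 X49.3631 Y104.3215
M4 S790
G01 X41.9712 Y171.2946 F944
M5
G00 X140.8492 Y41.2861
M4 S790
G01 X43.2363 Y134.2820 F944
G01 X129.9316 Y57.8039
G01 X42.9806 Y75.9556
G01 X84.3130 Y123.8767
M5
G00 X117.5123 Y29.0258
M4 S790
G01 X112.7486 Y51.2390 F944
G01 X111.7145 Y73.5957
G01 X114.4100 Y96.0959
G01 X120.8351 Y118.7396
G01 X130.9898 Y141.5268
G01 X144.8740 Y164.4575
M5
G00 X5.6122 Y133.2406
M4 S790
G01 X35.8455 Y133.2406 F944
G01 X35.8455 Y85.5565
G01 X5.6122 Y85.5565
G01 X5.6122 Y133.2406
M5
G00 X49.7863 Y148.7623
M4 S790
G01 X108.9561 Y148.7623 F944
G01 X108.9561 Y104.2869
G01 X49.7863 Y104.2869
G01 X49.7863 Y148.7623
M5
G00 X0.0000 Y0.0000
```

<svg xmlns="http://www.w3.org/2000/svg" width="173.5082mm" height="187.6031mm" viewBox="0 0 173.5082 187.6031">
  <polyline points="49.3631,83.2816 41.9712,16.3085" fill="none" stroke="#ff8800"/>
  <polyline points="140.8492,146.3170 43.2363,53.3211 129.9316,129.7992 42.9806,111.6475 84.3130,63.7264" fill="none" stroke="#ff8800"/>
  <polyline points="117.5123,158.5773 112.7486,136.3641 111.7145,114.0074 114.4100,91.5072 120.8351,68.8635 130.9898,46.0763 144.8740,23.1456" fill="none" stroke="#ff8800"/>
  <polygon points="5.6122,54.3625 35.8455,54.3625 35.8455,102.0466 5.6122,102.0466" fill="none" stroke="#ff8800"/>
  <polygon points="49.7863,38.8408 108.9561,38.8408 108.9561,83.3162 49.7863,83.3162" fill="none" stroke="#ff8800"/>
</svg>

Each laser-on run becomes one SVG element. Flip Y back into SVG space with y_svg = 187.6031 − y_machine. Every run uses S790, so all elements get stroke `#ff8800` (cut).

Run 1: The run is open, so emit a `<polyline>` with points (Y-flipped): 49.3631,83.2816 41.9712,16.3085.

Run 2: The run is open, so emit a `<polyline>` with points (Y-flipped): 140.8492,146.3170 43.2363,53.3211 129.9316,129.7992 42.9806,111.6475 84.3130,63.7264.

Run 3: The run is open, so emit a `<polyline>` with points (Y-flipped): 117.5123,158.5773 112.7486,136.3641 111.7145,114.0074 114.4100,91.5072 120.8351,68.8635 130.9898,46.0763 144.8740,23.1456.

Run 4: The run returns to its start, so emit a `<polygon>` with points (Y-flipped): 5.6122,54.3625 35.8455,54.3625 35.8455,102.0466 5.6122,102.0466.

Run 5: The run returns to its start, so emit a `<polygon>` with points (Y-flipped): 49.7863,38.8408 108.9561,38.8408 108.9561,83.3162 49.7863,83.3162.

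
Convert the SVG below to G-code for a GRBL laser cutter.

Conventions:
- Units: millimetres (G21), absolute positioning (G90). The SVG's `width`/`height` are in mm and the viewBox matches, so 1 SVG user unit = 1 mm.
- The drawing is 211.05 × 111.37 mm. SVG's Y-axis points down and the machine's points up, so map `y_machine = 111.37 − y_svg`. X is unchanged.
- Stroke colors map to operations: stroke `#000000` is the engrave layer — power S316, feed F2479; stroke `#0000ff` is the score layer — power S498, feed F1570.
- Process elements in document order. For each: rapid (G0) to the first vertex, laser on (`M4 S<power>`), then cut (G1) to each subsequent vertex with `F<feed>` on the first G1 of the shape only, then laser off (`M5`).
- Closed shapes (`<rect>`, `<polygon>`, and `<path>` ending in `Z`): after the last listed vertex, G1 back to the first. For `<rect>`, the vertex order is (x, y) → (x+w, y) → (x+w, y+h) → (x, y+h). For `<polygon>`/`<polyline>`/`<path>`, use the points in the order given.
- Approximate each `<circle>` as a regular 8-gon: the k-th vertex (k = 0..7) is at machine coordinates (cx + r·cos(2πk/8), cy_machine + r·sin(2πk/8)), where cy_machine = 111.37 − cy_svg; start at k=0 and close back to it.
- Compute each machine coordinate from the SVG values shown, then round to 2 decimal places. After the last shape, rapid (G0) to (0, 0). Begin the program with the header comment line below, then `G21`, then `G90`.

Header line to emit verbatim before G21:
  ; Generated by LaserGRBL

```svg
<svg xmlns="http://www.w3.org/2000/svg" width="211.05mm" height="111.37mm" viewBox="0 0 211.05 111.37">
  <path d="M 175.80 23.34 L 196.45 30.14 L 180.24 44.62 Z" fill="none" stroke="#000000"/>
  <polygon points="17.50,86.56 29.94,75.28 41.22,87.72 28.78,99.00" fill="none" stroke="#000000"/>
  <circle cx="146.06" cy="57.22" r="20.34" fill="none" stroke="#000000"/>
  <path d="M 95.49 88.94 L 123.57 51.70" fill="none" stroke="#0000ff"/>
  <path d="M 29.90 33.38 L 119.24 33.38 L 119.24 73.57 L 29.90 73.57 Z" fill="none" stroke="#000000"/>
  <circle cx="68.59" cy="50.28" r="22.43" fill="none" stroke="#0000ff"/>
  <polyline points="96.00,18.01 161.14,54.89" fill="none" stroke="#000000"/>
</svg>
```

viewBox `0 0 211.05 111.37` with mm width/height → 1 unit = 1 mm. Flip: y_m = 111.37 − y_svg.

**Shape 1** — `<path>` regular polygon, stroke `#000000` → engrave (S316, F2479). Machine vertices: (175.80,88.03) → (196.45,81.23) → (180.24,66.75) → (175.80,88.03). Closed: final G1 returns to the first vertex.

**Shape 2** — `<polygon>` regular polygon, stroke `#000000` → engrave (S316, F2479). Machine vertices: (17.50,24.81) → (29.94,36.09) → (41.22,23.65) → (28.78,12.37) → (17.50,24.81). Closed: final G1 returns to the first vertex.

**Shape 3** — `<circle>` circle, stroke `#000000` → engrave (S316, F2479). Machine vertices: (166.40,54.15) → (160.44,68.53) → (146.06,74.49) → (131.68,68.53) → (125.72,54.15) → (131.68,39.77) → (146.06,33.81) → (160.44,39.77) → (166.40,54.15). Closed: final G1 returns to the first vertex.

**Shape 4** — `<path>` line segment, stroke `#0000ff` → score (S498, F1570). Machine vertices: (95.49,22.43) → (123.57,59.67). Open path.

**Shape 5** — `<path>` rectangle, stroke `#000000` → engrave (S316, F2479). Machine vertices: (29.90,77.99) → (119.24,77.99) → (119.24,37.80) → (29.90,37.80) → (29.90,77.99). Closed: final G1 returns to the first vertex.

**Shape 6** — `<circle>` circle, stroke `#0000ff` → score (S498, F1570). Machine vertices: (91.02,61.09) → (84.45,76.95) → (68.59,83.52) → (52.73,76.95) → (46.16,61.09) → (52.73,45.23) → (68.59,38.66) → (84.45,45.23) → (91.02,61.09). Closed: final G1 returns to the first vertex.

**Shape 7** — `<polyline>` line segment, stroke `#000000` → engrave (S316, F2479). Machine vertices: (96.00,93.36) → (161.14,56.48). Open path.

; Generated by LaserGRBL
G21
G90
G0 X175.80 Y88.03
M4 S316
G1 X196.45 Y81.23 F2479
G1 X180.24 Y66.75
G1 X175.80 Y88.03
M5
G0 X17.50 Y24.81
M4 S316
G1 X29.94 Y36.09 F2479
G1 X41.22 Y23.65
G1 X28.78 Y12.37
G1 X17.50 Y24.81
M5
G0 X166.40 Y54.15
M4 S316
G1 X160.44 Y68.53 F2479
G1 X146.06 Y74.49
G1 X131.68 Y68.53
G1 X125.72 Y54.15
G1 X131.68 Y39.77
G1 X146.06 Y33.81
G1 X160.44 Y39.77
G1 X166.40 Y54.15
M5
G0 X95.49 Y22.43
M4 S498
G1 X123.57 Y59.67 F1570
M5
G0 X29.90 Y77.99
M4 S316
G1 X119.24 Y77.99 F2479
G1 X119.24 Y37.80
G1 X29.90 Y37.80
G1 X29.90 Y77.99
M5
G0 X91.02 Y61.09
M4 S498
G1 X84.45 Y76.95 F1570
G1 X68.59 Y83.52
G1 X52.73 Y76.95
G1 X46.16 Y61.09
G1 X52.73 Y45.23
G1 X68.59 Y38.66
G1 X84.45 Y45.23
G1 X91.02 Y61.09
M5
G0 X96.00 Y93.36
M4 S316
G1 X161.14 Y56.48 F2479
M5
G0 X0.00 Y0.00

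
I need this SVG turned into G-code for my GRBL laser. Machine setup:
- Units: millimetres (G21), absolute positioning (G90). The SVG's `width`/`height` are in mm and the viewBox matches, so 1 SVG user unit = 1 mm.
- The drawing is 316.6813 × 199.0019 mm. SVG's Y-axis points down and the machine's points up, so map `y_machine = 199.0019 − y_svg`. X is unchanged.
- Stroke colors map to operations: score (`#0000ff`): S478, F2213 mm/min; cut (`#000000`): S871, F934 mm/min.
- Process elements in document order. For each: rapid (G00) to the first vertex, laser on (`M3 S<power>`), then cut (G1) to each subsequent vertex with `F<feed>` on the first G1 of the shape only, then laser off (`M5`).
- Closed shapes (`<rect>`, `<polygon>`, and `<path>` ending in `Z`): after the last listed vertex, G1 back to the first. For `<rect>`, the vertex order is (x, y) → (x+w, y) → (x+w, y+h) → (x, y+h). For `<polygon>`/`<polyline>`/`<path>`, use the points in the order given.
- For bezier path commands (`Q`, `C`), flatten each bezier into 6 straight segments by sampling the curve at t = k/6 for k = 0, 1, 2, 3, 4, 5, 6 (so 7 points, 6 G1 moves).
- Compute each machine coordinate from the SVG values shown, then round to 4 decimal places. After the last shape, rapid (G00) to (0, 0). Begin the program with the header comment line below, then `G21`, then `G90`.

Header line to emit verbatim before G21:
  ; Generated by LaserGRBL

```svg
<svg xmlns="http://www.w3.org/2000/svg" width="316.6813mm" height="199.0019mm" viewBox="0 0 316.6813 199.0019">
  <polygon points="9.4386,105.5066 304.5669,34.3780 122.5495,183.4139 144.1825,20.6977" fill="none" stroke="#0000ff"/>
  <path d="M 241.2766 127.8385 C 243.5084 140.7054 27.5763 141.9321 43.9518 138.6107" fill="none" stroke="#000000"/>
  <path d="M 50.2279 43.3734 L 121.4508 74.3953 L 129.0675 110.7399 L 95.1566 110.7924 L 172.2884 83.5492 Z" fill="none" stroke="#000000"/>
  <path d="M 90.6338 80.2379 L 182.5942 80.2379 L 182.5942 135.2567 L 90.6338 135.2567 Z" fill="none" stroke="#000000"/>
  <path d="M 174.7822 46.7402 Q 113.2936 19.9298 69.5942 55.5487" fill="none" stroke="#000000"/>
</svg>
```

; Generated by LaserGRBL
G21
G90
G00 X9.4386 Y93.4953
M3 S478
G1 X304.5669 Y164.6239 F2213
G1 X122.5495 Y15.5880
G1 X144.1825 Y178.3042
G1 X9.4386 Y93.4953
M5
G00 X241.2766 Y71.1634
M3 S871
G1 X226.2977 Y65.6671 F934
G1 X187.4712 Y61.9139
G1 X137.3103 Y59.7067
G1 X88.3280 Y58.8485
G1 X53.0375 Y59.1423
G1 X43.9518 Y60.3912
M5
G00 X50.2279 Y155.6285
M3 S871
G1 X121.4508 Y124.6066 F934
G1 X129.0675 Y88.2620
G1 X95.1566 Y88.2095
G1 X172.2884 Y115.4527
G1 X50.2279 Y155.6285
M5
G00 X90.6338 Y118.7640
M3 S871
G1 X182.5942 Y118.7640 F934
G1 X182.5942 Y63.7452
G1 X90.6338 Y63.7452
G1 X90.6338 Y118.7640
M5
G00 X174.7822 Y152.2617
M3 S871
G1 X154.7801 Y159.4644 F934
G1 X135.7664 Y163.1987
G1 X117.7409 Y163.4648
G1 X100.7037 Y160.2625
G1 X84.6548 Y153.5920
G1 X69.5942 Y143.4532
M5
G00 X0.0000 Y0.0000

1 u = 1 mm; y_m = 199.0019 − y.

[1] `<polygon>` closed polygon, #0000ff→score S478 F2213: (9.4386,93.4953) → (304.5669,164.6239) → (122.5495,15.5880) → (144.1825,178.3042) → (9.4386,93.4953) (closed)

[2] `<path>` cubic bezier, #000000→cut S871 F934: (241.2766,71.1634) → (226.2977,65.6671) → (187.4712,61.9139) → (137.3103,59.7067) → (88.3280,58.8485) → (53.0375,59.1423) → (43.9518,60.3912)

[3] `<path>` closed polygon, #000000→cut S871 F934: (50.2279,155.6285) → (121.4508,124.6066) → (129.0675,88.2620) → (95.1566,88.2095) → (172.2884,115.4527) → (50.2279,155.6285) (closed)

[4] `<path>` rectangle, #000000→cut S871 F934: (90.6338,118.7640) → (182.5942,118.7640) → (182.5942,63.7452) → (90.6338,63.7452) → (90.6338,118.7640) (closed)

[5] `<path>` quadratic bezier, #000000→cut S871 F934: (174.7822,152.2617) → (154.7801,159.4644) → (135.7664,163.1987) → (117.7409,163.4648) → (100.7037,160.2625) → (84.6548,153.5920) → (69.5942,143.4532)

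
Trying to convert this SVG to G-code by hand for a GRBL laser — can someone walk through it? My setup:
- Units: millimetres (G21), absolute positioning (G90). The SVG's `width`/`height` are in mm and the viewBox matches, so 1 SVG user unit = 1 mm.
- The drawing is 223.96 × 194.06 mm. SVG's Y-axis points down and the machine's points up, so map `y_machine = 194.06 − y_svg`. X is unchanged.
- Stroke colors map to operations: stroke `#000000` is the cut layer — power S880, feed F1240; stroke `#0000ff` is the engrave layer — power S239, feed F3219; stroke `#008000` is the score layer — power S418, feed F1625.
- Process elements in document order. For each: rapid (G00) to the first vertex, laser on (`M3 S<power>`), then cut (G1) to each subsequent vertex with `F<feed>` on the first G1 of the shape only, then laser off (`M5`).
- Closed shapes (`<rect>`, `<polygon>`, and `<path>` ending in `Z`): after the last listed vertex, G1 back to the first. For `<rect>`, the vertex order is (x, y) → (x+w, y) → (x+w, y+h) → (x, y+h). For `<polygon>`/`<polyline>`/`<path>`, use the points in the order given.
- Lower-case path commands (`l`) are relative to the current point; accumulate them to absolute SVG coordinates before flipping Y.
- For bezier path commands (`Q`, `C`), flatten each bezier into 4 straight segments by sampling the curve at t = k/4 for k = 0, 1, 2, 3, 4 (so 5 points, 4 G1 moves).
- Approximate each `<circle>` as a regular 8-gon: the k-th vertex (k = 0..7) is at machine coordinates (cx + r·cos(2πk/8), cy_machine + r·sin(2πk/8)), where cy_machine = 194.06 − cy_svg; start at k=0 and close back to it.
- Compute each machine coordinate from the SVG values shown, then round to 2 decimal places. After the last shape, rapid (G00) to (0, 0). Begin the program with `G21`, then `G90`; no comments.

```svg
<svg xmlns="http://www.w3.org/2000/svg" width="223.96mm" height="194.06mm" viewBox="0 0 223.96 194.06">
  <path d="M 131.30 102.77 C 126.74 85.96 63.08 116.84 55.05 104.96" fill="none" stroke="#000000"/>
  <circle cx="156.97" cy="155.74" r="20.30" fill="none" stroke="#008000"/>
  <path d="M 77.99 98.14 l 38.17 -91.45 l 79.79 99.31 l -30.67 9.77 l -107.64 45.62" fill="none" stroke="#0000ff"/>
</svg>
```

G21
G90
G00 X131.30 Y91.29
M3 S880
G1 X118.59 Y96.37 F1240
G1 X94.48 Y92.04
G1 X69.71 Y86.79
G1 X55.05 Y89.10
M5
G00 X177.27 Y38.32
M3 S418
G1 X171.32 Y52.67 F1625
G1 X156.97 Y58.62
G1 X142.62 Y52.67
G1 X136.67 Y38.32
G1 X142.62 Y23.97
G1 X156.97 Y18.02
G1 X171.32 Y23.97
G1 X177.27 Y38.32
M5
G00 X77.99 Y95.92
M3 S239
G1 X116.16 Y187.37 F3219
G1 X195.95 Y88.06
G1 X165.28 Y78.29
G1 X57.64 Y32.67
M5
G00 X0.00 Y0.00

1 u = 1 mm; y_m = 194.06 − y.

[1] `<path>` cubic bezier, #000000→cut S880 F1240: (131.30,91.29) → (118.59,96.37) → (94.48,92.04) → (69.71,86.79) → (55.05,89.10)

[2] `<circle>` circle, #008000→score S418 F1625: (177.27,38.32) → (171.32,52.67) → (156.97,58.62) → (142.62,52.67) → (136.67,38.32) → (142.62,23.97) → (156.97,18.02) → (171.32,23.97) → (177.27,38.32) (closed)

[3] `<path>` open polyline, #0000ff→engrave S239 F3219: (77.99,95.92) → (116.16,187.37) → (195.95,88.06) → (165.28,78.29) → (57.64,32.67)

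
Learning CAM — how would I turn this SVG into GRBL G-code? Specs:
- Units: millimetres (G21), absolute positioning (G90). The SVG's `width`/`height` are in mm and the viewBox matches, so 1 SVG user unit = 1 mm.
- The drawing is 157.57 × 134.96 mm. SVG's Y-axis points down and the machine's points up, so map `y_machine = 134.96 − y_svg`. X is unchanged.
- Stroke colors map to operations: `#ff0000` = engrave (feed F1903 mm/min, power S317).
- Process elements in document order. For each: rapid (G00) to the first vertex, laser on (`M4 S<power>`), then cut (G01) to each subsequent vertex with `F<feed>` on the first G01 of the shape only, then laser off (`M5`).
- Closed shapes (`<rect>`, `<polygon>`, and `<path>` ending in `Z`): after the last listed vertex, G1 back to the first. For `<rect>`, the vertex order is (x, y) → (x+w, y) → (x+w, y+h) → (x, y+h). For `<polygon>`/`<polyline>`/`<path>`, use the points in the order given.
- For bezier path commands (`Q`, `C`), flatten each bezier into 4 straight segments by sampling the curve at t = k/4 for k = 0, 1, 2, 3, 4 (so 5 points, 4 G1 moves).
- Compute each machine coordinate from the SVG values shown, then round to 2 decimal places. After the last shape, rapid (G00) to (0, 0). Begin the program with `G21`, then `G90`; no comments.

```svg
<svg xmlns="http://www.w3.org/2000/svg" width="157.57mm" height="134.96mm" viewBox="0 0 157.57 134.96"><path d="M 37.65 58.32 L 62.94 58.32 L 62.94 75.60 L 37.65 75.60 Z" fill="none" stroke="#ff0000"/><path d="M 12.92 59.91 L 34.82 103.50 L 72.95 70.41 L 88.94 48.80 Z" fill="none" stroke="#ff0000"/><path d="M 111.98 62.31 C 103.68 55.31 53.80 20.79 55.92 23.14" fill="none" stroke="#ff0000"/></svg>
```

Since the viewBox matches the mm dimensions, user units are millimetres directly. The only transform is the Y-flip y_m = 134.96 − y_svg.

Shape 1 is a rectangle drawn with `<path>`. Its stroke #ff0000 means engrave at S317, F1903. After flipping Y the toolpath is (37.65,76.64) → (62.94,76.64) → (62.94,59.36) → (37.65,59.36) → (37.65,76.64), returning to the start.

Shape 2 is a closed polygon drawn with `<path>`. Its stroke #ff0000 means engrave at S317, F1903. After flipping Y the toolpath is (12.92,75.05) → (34.82,31.46) → (72.95,64.55) → (88.94,86.16) → (12.92,75.05), returning to the start.

Shape 3 is a cubic bezier drawn with `<path>`. Its stroke #ff0000 means engrave at S317, F1903. After flipping Y the toolpath is (111.98,72.65) → (99.42,82.05) → (80.04,95.74) → (62.62,107.68) → (55.92,111.82).

G21
G90
G00 X37.65 Y76.64
M4 S317
G01 X62.94 Y76.64 F1903
G01 X62.94 Y59.36
G01 X37.65 Y59.36
G01 X37.65 Y76.64
M5
G00 X12.92 Y75.05
M4 S317
G01 X34.82 Y31.46 F1903
G01 X72.95 Y64.55
G01 X88.94 Y86.16
G01 X12.92 Y75.05
M5
G00 X111.98 Y72.65
M4 S317
G01 X99.42 Y82.05 F1903
G01 X80.04 Y95.74
G01 X62.62 Y107.68
G01 X55.92 Y111.82
M5
G00 X0.00 Y0.00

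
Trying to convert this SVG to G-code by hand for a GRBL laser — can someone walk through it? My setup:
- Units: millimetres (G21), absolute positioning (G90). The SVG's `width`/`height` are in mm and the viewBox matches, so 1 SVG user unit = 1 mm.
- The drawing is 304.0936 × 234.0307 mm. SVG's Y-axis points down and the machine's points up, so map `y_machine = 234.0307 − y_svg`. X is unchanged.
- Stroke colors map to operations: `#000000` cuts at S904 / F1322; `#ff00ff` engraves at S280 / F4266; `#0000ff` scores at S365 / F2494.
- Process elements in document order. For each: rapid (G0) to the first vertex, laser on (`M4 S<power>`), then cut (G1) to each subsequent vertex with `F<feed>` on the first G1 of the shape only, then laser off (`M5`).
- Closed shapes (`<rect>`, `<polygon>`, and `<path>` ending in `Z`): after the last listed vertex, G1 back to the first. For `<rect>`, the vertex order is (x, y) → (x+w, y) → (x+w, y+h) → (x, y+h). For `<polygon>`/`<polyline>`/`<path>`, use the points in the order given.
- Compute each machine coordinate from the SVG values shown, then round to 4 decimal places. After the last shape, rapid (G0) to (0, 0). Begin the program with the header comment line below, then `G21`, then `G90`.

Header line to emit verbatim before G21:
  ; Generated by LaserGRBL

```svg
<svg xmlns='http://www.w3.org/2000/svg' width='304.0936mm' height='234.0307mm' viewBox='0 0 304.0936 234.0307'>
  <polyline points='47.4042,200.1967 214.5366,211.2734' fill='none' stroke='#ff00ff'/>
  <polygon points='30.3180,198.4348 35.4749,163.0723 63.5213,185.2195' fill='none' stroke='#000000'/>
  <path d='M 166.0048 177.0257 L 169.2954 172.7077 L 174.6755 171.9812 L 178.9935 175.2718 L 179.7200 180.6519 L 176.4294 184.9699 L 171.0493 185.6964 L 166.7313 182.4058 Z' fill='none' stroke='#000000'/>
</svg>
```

viewBox `0 0 304.0936 234.0307` with mm width/height → 1 unit = 1 mm. Flip: y_m = 234.0307 − y_svg.

**Shape 1** — `<polyline>` line segment, stroke `#ff00ff` → engrave (S280, F4266). Machine vertices: (47.4042,33.8340) → (214.5366,22.7573). Open path.

**Shape 2** — `<polygon>` regular polygon, stroke `#000000` → cut (S904, F1322). Machine vertices: (30.3180,35.5959) → (35.4749,70.9584) → (63.5213,48.8112) → (30.3180,35.5959). Closed: final G1 returns to the first vertex.

**Shape 3** — `<path>` regular polygon, stroke `#000000` → cut (S904, F1322). Machine vertices: (166.0048,57.0050) → (169.2954,61.3230) → (174.6755,62.0495) → (178.9935,58.7589) → (179.7200,53.3788) → (176.4294,49.0608) → (171.0493,48.3343) → (166.7313,51.6249) → (166.0048,57.0050). Closed: final G1 returns to the first vertex.

; Generated by LaserGRBL
G21
G90
G0 X47.4042 Y33.8340
M4 S280
G1 X214.5366 Y22.7573 F4266
M5
G0 X30.3180 Y35.5959
M4 S904
G1 X35.4749 Y70.9584 F1322
G1 X63.5213 Y48.8112
G1 X30.3180 Y35.5959
M5
G0 X166.0048 Y57.0050
M4 S904
G1 X169.2954 Y61.3230 F1322
G1 X174.6755 Y62.0495
G1 X178.9935 Y58.7589
G1 X179.7200 Y53.3788
G1 X176.4294 Y49.0608
G1 X171.0493 Y48.3343
G1 X166.7313 Y51.6249
G1 X166.0048 Y57.0050
M5
G0 X0.0000 Y0.0000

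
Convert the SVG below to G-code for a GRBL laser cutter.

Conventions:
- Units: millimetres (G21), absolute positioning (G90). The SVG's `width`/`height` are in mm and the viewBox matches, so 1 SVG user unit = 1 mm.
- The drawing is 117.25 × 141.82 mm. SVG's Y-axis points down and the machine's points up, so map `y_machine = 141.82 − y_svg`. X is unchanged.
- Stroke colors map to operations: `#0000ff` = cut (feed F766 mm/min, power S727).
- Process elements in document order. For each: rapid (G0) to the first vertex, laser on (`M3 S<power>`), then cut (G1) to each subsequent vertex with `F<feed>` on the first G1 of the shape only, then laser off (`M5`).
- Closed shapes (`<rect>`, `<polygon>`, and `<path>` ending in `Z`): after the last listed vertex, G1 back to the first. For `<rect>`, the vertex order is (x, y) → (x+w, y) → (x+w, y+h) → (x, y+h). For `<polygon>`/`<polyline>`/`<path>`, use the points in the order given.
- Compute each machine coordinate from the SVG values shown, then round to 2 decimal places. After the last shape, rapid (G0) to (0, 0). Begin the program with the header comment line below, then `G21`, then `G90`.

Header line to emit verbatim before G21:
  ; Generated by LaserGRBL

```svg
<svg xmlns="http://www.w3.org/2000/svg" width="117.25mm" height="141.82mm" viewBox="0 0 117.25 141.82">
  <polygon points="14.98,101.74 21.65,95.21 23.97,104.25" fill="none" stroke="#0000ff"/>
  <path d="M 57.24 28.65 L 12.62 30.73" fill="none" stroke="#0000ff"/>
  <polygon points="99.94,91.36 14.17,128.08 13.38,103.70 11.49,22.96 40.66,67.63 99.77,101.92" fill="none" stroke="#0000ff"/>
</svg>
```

; Generated by LaserGRBL
G21
G90
G0 X14.98 Y40.08
M3 S727
G1 X21.65 Y46.61 F766
G1 X23.97 Y37.57
G1 X14.98 Y40.08
M5
G0 X57.24 Y113.17
M3 S727
G1 X12.62 Y111.09 F766
M5
G0 X99.94 Y50.46
M3 S727
G1 X14.17 Y13.74 F766
G1 X13.38 Y38.12
G1 X11.49 Y118.86
G1 X40.66 Y74.19
G1 X99.77 Y39.90
G1 X99.94 Y50.46
M5
G0 X0.00 Y0.00

viewBox `0 0 117.25 141.82` with mm width/height → 1 unit = 1 mm. Flip: y_m = 141.82 − y_svg.

**Shape 1** — `<polygon>` regular polygon, stroke `#0000ff` → cut (S727, F766). Machine vertices: (14.98,40.08) → (21.65,46.61) → (23.97,37.57) → (14.98,40.08). Closed: final G1 returns to the first vertex.

**Shape 2** — `<path>` line segment, stroke `#0000ff` → cut (S727, F766). Machine vertices: (57.24,113.17) → (12.62,111.09). Open path.

**Shape 3** — `<polygon>` closed polygon, stroke `#0000ff` → cut (S727, F766). Machine vertices: (99.94,50.46) → (14.17,13.74) → (13.38,38.12) → (11.49,118.86) → (40.66,74.19) → (99.77,39.90) → (99.94,50.46). Closed: final G1 returns to the first vertex.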